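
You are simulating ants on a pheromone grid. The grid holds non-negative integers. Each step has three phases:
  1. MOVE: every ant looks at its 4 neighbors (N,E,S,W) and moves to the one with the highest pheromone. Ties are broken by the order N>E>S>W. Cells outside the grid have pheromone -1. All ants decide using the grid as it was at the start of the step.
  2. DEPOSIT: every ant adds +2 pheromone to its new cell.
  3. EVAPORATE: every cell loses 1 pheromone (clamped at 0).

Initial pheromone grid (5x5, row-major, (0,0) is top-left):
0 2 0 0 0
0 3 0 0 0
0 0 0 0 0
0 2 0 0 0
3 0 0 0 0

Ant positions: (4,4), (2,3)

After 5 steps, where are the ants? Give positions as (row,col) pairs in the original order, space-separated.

Step 1: ant0:(4,4)->N->(3,4) | ant1:(2,3)->N->(1,3)
  grid max=2 at (1,1)
Step 2: ant0:(3,4)->N->(2,4) | ant1:(1,3)->N->(0,3)
  grid max=1 at (0,3)
Step 3: ant0:(2,4)->N->(1,4) | ant1:(0,3)->E->(0,4)
  grid max=1 at (0,4)
Step 4: ant0:(1,4)->N->(0,4) | ant1:(0,4)->S->(1,4)
  grid max=2 at (0,4)
Step 5: ant0:(0,4)->S->(1,4) | ant1:(1,4)->N->(0,4)
  grid max=3 at (0,4)

(1,4) (0,4)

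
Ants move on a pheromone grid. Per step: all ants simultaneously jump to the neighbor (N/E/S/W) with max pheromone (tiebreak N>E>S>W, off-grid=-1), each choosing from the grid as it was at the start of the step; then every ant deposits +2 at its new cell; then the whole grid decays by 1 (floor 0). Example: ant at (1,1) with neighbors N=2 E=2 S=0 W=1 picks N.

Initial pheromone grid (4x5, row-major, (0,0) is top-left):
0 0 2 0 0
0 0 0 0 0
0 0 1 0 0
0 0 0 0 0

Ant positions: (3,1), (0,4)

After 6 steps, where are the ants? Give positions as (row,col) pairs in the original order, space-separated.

Step 1: ant0:(3,1)->N->(2,1) | ant1:(0,4)->S->(1,4)
  grid max=1 at (0,2)
Step 2: ant0:(2,1)->N->(1,1) | ant1:(1,4)->N->(0,4)
  grid max=1 at (0,4)
Step 3: ant0:(1,1)->N->(0,1) | ant1:(0,4)->S->(1,4)
  grid max=1 at (0,1)
Step 4: ant0:(0,1)->E->(0,2) | ant1:(1,4)->N->(0,4)
  grid max=1 at (0,2)
Step 5: ant0:(0,2)->E->(0,3) | ant1:(0,4)->S->(1,4)
  grid max=1 at (0,3)
Step 6: ant0:(0,3)->E->(0,4) | ant1:(1,4)->N->(0,4)
  grid max=3 at (0,4)

(0,4) (0,4)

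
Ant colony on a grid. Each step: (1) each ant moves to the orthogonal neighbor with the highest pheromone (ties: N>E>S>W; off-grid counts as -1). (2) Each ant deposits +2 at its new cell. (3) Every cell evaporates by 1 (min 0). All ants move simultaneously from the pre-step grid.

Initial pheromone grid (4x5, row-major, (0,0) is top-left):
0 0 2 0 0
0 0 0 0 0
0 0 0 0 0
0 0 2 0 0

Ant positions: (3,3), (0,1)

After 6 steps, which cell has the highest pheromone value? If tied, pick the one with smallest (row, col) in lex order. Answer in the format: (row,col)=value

Answer: (0,2)=2

Derivation:
Step 1: ant0:(3,3)->W->(3,2) | ant1:(0,1)->E->(0,2)
  grid max=3 at (0,2)
Step 2: ant0:(3,2)->N->(2,2) | ant1:(0,2)->E->(0,3)
  grid max=2 at (0,2)
Step 3: ant0:(2,2)->S->(3,2) | ant1:(0,3)->W->(0,2)
  grid max=3 at (0,2)
Step 4: ant0:(3,2)->N->(2,2) | ant1:(0,2)->E->(0,3)
  grid max=2 at (0,2)
Step 5: ant0:(2,2)->S->(3,2) | ant1:(0,3)->W->(0,2)
  grid max=3 at (0,2)
Step 6: ant0:(3,2)->N->(2,2) | ant1:(0,2)->E->(0,3)
  grid max=2 at (0,2)
Final grid:
  0 0 2 1 0
  0 0 0 0 0
  0 0 1 0 0
  0 0 2 0 0
Max pheromone 2 at (0,2)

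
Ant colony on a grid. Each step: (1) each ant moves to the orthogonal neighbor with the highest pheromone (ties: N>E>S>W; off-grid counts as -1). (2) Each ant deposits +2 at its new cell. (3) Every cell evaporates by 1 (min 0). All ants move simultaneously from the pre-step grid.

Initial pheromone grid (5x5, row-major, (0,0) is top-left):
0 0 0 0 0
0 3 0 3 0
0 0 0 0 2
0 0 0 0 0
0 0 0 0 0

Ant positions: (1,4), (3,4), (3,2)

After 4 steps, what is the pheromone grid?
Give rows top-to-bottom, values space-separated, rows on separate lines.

After step 1: ants at (1,3),(2,4),(2,2)
  0 0 0 0 0
  0 2 0 4 0
  0 0 1 0 3
  0 0 0 0 0
  0 0 0 0 0
After step 2: ants at (0,3),(1,4),(1,2)
  0 0 0 1 0
  0 1 1 3 1
  0 0 0 0 2
  0 0 0 0 0
  0 0 0 0 0
After step 3: ants at (1,3),(1,3),(1,3)
  0 0 0 0 0
  0 0 0 8 0
  0 0 0 0 1
  0 0 0 0 0
  0 0 0 0 0
After step 4: ants at (0,3),(0,3),(0,3)
  0 0 0 5 0
  0 0 0 7 0
  0 0 0 0 0
  0 0 0 0 0
  0 0 0 0 0

0 0 0 5 0
0 0 0 7 0
0 0 0 0 0
0 0 0 0 0
0 0 0 0 0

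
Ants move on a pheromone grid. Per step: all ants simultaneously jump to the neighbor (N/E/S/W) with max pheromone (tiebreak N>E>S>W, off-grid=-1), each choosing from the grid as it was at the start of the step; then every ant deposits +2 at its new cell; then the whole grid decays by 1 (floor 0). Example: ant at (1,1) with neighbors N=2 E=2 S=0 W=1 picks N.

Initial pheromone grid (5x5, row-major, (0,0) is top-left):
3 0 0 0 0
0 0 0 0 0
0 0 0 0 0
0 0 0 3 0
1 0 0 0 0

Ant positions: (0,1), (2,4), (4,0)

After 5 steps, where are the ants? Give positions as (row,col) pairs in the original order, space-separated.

Step 1: ant0:(0,1)->W->(0,0) | ant1:(2,4)->N->(1,4) | ant2:(4,0)->N->(3,0)
  grid max=4 at (0,0)
Step 2: ant0:(0,0)->E->(0,1) | ant1:(1,4)->N->(0,4) | ant2:(3,0)->N->(2,0)
  grid max=3 at (0,0)
Step 3: ant0:(0,1)->W->(0,0) | ant1:(0,4)->S->(1,4) | ant2:(2,0)->N->(1,0)
  grid max=4 at (0,0)
Step 4: ant0:(0,0)->S->(1,0) | ant1:(1,4)->N->(0,4) | ant2:(1,0)->N->(0,0)
  grid max=5 at (0,0)
Step 5: ant0:(1,0)->N->(0,0) | ant1:(0,4)->S->(1,4) | ant2:(0,0)->S->(1,0)
  grid max=6 at (0,0)

(0,0) (1,4) (1,0)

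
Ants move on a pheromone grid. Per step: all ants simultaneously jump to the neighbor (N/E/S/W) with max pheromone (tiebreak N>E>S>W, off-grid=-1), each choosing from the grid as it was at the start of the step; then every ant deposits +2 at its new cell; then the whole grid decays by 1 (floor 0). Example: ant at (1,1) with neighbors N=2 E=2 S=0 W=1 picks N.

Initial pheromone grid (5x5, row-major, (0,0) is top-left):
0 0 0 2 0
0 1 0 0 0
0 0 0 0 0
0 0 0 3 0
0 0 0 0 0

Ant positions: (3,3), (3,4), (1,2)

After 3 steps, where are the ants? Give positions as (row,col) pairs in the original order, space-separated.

Step 1: ant0:(3,3)->N->(2,3) | ant1:(3,4)->W->(3,3) | ant2:(1,2)->W->(1,1)
  grid max=4 at (3,3)
Step 2: ant0:(2,3)->S->(3,3) | ant1:(3,3)->N->(2,3) | ant2:(1,1)->N->(0,1)
  grid max=5 at (3,3)
Step 3: ant0:(3,3)->N->(2,3) | ant1:(2,3)->S->(3,3) | ant2:(0,1)->S->(1,1)
  grid max=6 at (3,3)

(2,3) (3,3) (1,1)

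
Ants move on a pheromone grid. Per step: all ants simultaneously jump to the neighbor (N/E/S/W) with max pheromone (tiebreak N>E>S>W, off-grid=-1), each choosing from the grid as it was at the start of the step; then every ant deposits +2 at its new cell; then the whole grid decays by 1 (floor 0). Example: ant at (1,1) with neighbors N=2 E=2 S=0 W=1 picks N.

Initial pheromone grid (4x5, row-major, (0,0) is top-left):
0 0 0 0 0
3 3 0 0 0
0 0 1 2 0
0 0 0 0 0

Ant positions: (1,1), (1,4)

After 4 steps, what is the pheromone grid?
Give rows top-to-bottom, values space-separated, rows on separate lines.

After step 1: ants at (1,0),(0,4)
  0 0 0 0 1
  4 2 0 0 0
  0 0 0 1 0
  0 0 0 0 0
After step 2: ants at (1,1),(1,4)
  0 0 0 0 0
  3 3 0 0 1
  0 0 0 0 0
  0 0 0 0 0
After step 3: ants at (1,0),(0,4)
  0 0 0 0 1
  4 2 0 0 0
  0 0 0 0 0
  0 0 0 0 0
After step 4: ants at (1,1),(1,4)
  0 0 0 0 0
  3 3 0 0 1
  0 0 0 0 0
  0 0 0 0 0

0 0 0 0 0
3 3 0 0 1
0 0 0 0 0
0 0 0 0 0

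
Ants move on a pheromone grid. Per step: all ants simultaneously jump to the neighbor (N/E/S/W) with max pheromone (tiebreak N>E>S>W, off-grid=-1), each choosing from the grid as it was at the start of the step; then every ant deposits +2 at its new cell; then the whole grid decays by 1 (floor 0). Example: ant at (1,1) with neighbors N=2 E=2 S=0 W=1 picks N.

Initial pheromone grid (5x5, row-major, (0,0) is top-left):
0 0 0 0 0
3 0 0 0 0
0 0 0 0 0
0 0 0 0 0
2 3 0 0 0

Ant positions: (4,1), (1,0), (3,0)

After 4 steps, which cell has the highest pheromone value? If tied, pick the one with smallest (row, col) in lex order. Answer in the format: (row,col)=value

Answer: (4,1)=7

Derivation:
Step 1: ant0:(4,1)->W->(4,0) | ant1:(1,0)->N->(0,0) | ant2:(3,0)->S->(4,0)
  grid max=5 at (4,0)
Step 2: ant0:(4,0)->E->(4,1) | ant1:(0,0)->S->(1,0) | ant2:(4,0)->E->(4,1)
  grid max=5 at (4,1)
Step 3: ant0:(4,1)->W->(4,0) | ant1:(1,0)->N->(0,0) | ant2:(4,1)->W->(4,0)
  grid max=7 at (4,0)
Step 4: ant0:(4,0)->E->(4,1) | ant1:(0,0)->S->(1,0) | ant2:(4,0)->E->(4,1)
  grid max=7 at (4,1)
Final grid:
  0 0 0 0 0
  3 0 0 0 0
  0 0 0 0 0
  0 0 0 0 0
  6 7 0 0 0
Max pheromone 7 at (4,1)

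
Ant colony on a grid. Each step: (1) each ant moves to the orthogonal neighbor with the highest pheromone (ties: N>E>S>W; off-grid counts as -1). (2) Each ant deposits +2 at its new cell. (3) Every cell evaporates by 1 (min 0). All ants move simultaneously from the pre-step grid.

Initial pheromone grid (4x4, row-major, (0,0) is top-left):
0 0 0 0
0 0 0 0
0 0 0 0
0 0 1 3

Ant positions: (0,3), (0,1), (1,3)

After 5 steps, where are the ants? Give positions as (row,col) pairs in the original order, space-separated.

Step 1: ant0:(0,3)->S->(1,3) | ant1:(0,1)->E->(0,2) | ant2:(1,3)->N->(0,3)
  grid max=2 at (3,3)
Step 2: ant0:(1,3)->N->(0,3) | ant1:(0,2)->E->(0,3) | ant2:(0,3)->S->(1,3)
  grid max=4 at (0,3)
Step 3: ant0:(0,3)->S->(1,3) | ant1:(0,3)->S->(1,3) | ant2:(1,3)->N->(0,3)
  grid max=5 at (0,3)
Step 4: ant0:(1,3)->N->(0,3) | ant1:(1,3)->N->(0,3) | ant2:(0,3)->S->(1,3)
  grid max=8 at (0,3)
Step 5: ant0:(0,3)->S->(1,3) | ant1:(0,3)->S->(1,3) | ant2:(1,3)->N->(0,3)
  grid max=9 at (0,3)

(1,3) (1,3) (0,3)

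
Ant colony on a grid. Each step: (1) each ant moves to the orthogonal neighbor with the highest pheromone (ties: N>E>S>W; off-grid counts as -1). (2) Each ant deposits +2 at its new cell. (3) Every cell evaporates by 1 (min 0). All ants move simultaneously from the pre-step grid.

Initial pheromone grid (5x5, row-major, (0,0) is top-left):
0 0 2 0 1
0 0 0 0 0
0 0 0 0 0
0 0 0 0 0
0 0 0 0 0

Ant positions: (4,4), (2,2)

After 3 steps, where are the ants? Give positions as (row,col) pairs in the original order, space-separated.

Step 1: ant0:(4,4)->N->(3,4) | ant1:(2,2)->N->(1,2)
  grid max=1 at (0,2)
Step 2: ant0:(3,4)->N->(2,4) | ant1:(1,2)->N->(0,2)
  grid max=2 at (0,2)
Step 3: ant0:(2,4)->N->(1,4) | ant1:(0,2)->E->(0,3)
  grid max=1 at (0,2)

(1,4) (0,3)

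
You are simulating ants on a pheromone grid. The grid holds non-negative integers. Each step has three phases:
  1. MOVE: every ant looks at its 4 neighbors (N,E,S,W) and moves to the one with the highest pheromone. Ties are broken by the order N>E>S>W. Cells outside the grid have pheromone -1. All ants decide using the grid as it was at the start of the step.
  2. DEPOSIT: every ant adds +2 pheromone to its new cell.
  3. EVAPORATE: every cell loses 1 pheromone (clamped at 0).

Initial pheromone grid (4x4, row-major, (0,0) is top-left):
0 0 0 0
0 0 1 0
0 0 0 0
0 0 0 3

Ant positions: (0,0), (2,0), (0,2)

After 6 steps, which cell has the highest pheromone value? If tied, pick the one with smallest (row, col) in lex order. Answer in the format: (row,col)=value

Answer: (0,2)=11

Derivation:
Step 1: ant0:(0,0)->E->(0,1) | ant1:(2,0)->N->(1,0) | ant2:(0,2)->S->(1,2)
  grid max=2 at (1,2)
Step 2: ant0:(0,1)->E->(0,2) | ant1:(1,0)->N->(0,0) | ant2:(1,2)->N->(0,2)
  grid max=3 at (0,2)
Step 3: ant0:(0,2)->S->(1,2) | ant1:(0,0)->E->(0,1) | ant2:(0,2)->S->(1,2)
  grid max=4 at (1,2)
Step 4: ant0:(1,2)->N->(0,2) | ant1:(0,1)->E->(0,2) | ant2:(1,2)->N->(0,2)
  grid max=7 at (0,2)
Step 5: ant0:(0,2)->S->(1,2) | ant1:(0,2)->S->(1,2) | ant2:(0,2)->S->(1,2)
  grid max=8 at (1,2)
Step 6: ant0:(1,2)->N->(0,2) | ant1:(1,2)->N->(0,2) | ant2:(1,2)->N->(0,2)
  grid max=11 at (0,2)
Final grid:
  0 0 11 0
  0 0 7 0
  0 0 0 0
  0 0 0 0
Max pheromone 11 at (0,2)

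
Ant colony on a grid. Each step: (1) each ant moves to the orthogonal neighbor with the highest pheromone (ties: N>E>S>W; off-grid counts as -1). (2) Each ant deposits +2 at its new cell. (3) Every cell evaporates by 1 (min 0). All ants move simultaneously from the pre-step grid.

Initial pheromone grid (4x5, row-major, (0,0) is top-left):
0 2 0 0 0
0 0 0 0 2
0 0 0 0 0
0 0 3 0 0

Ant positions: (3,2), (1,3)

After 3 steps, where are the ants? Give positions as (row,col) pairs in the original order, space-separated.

Step 1: ant0:(3,2)->N->(2,2) | ant1:(1,3)->E->(1,4)
  grid max=3 at (1,4)
Step 2: ant0:(2,2)->S->(3,2) | ant1:(1,4)->N->(0,4)
  grid max=3 at (3,2)
Step 3: ant0:(3,2)->N->(2,2) | ant1:(0,4)->S->(1,4)
  grid max=3 at (1,4)

(2,2) (1,4)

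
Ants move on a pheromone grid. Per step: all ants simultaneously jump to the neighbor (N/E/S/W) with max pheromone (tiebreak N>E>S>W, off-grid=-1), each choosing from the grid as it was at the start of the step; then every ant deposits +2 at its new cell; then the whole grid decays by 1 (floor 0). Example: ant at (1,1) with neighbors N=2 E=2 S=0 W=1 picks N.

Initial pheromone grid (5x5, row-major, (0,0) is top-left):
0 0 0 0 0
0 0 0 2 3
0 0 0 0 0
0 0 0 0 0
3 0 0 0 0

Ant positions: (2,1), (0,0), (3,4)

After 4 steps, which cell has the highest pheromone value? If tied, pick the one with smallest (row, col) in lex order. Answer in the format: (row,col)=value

Step 1: ant0:(2,1)->N->(1,1) | ant1:(0,0)->E->(0,1) | ant2:(3,4)->N->(2,4)
  grid max=2 at (1,4)
Step 2: ant0:(1,1)->N->(0,1) | ant1:(0,1)->S->(1,1) | ant2:(2,4)->N->(1,4)
  grid max=3 at (1,4)
Step 3: ant0:(0,1)->S->(1,1) | ant1:(1,1)->N->(0,1) | ant2:(1,4)->N->(0,4)
  grid max=3 at (0,1)
Step 4: ant0:(1,1)->N->(0,1) | ant1:(0,1)->S->(1,1) | ant2:(0,4)->S->(1,4)
  grid max=4 at (0,1)
Final grid:
  0 4 0 0 0
  0 4 0 0 3
  0 0 0 0 0
  0 0 0 0 0
  0 0 0 0 0
Max pheromone 4 at (0,1)

Answer: (0,1)=4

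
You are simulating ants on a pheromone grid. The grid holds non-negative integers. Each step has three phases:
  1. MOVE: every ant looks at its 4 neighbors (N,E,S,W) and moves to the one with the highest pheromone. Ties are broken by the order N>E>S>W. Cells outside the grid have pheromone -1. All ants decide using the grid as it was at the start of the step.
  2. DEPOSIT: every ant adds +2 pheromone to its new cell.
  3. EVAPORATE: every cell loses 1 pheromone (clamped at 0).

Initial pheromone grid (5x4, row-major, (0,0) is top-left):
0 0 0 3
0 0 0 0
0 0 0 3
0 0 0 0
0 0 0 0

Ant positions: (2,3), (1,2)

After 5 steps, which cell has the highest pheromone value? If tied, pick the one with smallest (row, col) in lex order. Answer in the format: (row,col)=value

Answer: (0,3)=6

Derivation:
Step 1: ant0:(2,3)->N->(1,3) | ant1:(1,2)->N->(0,2)
  grid max=2 at (0,3)
Step 2: ant0:(1,3)->N->(0,3) | ant1:(0,2)->E->(0,3)
  grid max=5 at (0,3)
Step 3: ant0:(0,3)->S->(1,3) | ant1:(0,3)->S->(1,3)
  grid max=4 at (0,3)
Step 4: ant0:(1,3)->N->(0,3) | ant1:(1,3)->N->(0,3)
  grid max=7 at (0,3)
Step 5: ant0:(0,3)->S->(1,3) | ant1:(0,3)->S->(1,3)
  grid max=6 at (0,3)
Final grid:
  0 0 0 6
  0 0 0 5
  0 0 0 0
  0 0 0 0
  0 0 0 0
Max pheromone 6 at (0,3)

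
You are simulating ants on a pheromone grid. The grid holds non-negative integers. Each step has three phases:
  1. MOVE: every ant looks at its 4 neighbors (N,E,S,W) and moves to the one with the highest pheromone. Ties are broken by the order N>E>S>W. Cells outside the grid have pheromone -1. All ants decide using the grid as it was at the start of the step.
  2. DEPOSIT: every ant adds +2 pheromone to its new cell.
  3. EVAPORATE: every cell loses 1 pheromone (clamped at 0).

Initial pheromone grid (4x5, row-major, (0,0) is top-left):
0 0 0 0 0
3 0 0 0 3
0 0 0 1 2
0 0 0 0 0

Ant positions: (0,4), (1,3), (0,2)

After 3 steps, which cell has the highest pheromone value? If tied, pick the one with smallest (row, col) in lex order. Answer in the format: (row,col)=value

Step 1: ant0:(0,4)->S->(1,4) | ant1:(1,3)->E->(1,4) | ant2:(0,2)->E->(0,3)
  grid max=6 at (1,4)
Step 2: ant0:(1,4)->S->(2,4) | ant1:(1,4)->S->(2,4) | ant2:(0,3)->E->(0,4)
  grid max=5 at (1,4)
Step 3: ant0:(2,4)->N->(1,4) | ant1:(2,4)->N->(1,4) | ant2:(0,4)->S->(1,4)
  grid max=10 at (1,4)
Final grid:
  0 0 0 0 0
  0 0 0 0 10
  0 0 0 0 3
  0 0 0 0 0
Max pheromone 10 at (1,4)

Answer: (1,4)=10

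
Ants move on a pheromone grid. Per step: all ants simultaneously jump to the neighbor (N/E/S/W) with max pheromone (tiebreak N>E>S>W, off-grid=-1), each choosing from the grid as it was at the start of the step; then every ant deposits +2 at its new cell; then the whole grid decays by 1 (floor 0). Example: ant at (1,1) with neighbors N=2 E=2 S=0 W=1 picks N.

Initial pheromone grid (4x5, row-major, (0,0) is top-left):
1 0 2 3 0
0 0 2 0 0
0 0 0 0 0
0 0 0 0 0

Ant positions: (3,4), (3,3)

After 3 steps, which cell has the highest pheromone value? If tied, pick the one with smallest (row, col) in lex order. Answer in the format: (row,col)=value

Answer: (2,3)=3

Derivation:
Step 1: ant0:(3,4)->N->(2,4) | ant1:(3,3)->N->(2,3)
  grid max=2 at (0,3)
Step 2: ant0:(2,4)->W->(2,3) | ant1:(2,3)->E->(2,4)
  grid max=2 at (2,3)
Step 3: ant0:(2,3)->E->(2,4) | ant1:(2,4)->W->(2,3)
  grid max=3 at (2,3)
Final grid:
  0 0 0 0 0
  0 0 0 0 0
  0 0 0 3 3
  0 0 0 0 0
Max pheromone 3 at (2,3)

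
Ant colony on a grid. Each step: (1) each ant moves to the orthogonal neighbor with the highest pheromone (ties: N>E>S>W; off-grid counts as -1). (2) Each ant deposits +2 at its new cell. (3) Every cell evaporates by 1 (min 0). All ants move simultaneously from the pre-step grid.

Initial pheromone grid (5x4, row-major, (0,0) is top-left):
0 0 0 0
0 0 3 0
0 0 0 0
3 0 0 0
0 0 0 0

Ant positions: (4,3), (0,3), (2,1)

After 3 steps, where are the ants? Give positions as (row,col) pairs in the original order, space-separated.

Step 1: ant0:(4,3)->N->(3,3) | ant1:(0,3)->S->(1,3) | ant2:(2,1)->N->(1,1)
  grid max=2 at (1,2)
Step 2: ant0:(3,3)->N->(2,3) | ant1:(1,3)->W->(1,2) | ant2:(1,1)->E->(1,2)
  grid max=5 at (1,2)
Step 3: ant0:(2,3)->N->(1,3) | ant1:(1,2)->N->(0,2) | ant2:(1,2)->N->(0,2)
  grid max=4 at (1,2)

(1,3) (0,2) (0,2)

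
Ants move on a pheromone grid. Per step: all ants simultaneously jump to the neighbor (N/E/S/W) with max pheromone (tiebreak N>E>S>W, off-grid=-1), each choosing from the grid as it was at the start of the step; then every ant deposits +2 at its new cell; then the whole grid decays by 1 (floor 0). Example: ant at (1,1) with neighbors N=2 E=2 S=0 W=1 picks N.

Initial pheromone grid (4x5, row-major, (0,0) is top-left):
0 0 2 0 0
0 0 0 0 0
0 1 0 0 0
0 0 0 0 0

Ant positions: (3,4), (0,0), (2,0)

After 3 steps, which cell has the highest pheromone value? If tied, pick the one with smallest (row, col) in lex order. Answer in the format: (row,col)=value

Step 1: ant0:(3,4)->N->(2,4) | ant1:(0,0)->E->(0,1) | ant2:(2,0)->E->(2,1)
  grid max=2 at (2,1)
Step 2: ant0:(2,4)->N->(1,4) | ant1:(0,1)->E->(0,2) | ant2:(2,1)->N->(1,1)
  grid max=2 at (0,2)
Step 3: ant0:(1,4)->N->(0,4) | ant1:(0,2)->E->(0,3) | ant2:(1,1)->S->(2,1)
  grid max=2 at (2,1)
Final grid:
  0 0 1 1 1
  0 0 0 0 0
  0 2 0 0 0
  0 0 0 0 0
Max pheromone 2 at (2,1)

Answer: (2,1)=2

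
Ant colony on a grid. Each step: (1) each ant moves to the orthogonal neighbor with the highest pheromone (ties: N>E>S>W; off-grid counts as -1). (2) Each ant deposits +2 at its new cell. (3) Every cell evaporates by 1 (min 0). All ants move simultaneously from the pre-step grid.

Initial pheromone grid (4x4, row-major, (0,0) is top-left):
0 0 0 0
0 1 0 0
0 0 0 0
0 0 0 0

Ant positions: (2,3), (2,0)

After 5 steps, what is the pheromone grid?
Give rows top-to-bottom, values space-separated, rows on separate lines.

After step 1: ants at (1,3),(1,0)
  0 0 0 0
  1 0 0 1
  0 0 0 0
  0 0 0 0
After step 2: ants at (0,3),(0,0)
  1 0 0 1
  0 0 0 0
  0 0 0 0
  0 0 0 0
After step 3: ants at (1,3),(0,1)
  0 1 0 0
  0 0 0 1
  0 0 0 0
  0 0 0 0
After step 4: ants at (0,3),(0,2)
  0 0 1 1
  0 0 0 0
  0 0 0 0
  0 0 0 0
After step 5: ants at (0,2),(0,3)
  0 0 2 2
  0 0 0 0
  0 0 0 0
  0 0 0 0

0 0 2 2
0 0 0 0
0 0 0 0
0 0 0 0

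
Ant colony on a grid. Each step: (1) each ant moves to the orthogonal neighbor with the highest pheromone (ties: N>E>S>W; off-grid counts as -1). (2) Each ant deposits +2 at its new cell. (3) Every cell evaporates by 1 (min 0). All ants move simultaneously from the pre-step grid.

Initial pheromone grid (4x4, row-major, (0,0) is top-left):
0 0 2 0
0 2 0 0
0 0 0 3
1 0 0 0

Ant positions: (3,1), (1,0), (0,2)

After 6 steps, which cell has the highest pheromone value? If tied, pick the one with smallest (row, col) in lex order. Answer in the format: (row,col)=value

Step 1: ant0:(3,1)->W->(3,0) | ant1:(1,0)->E->(1,1) | ant2:(0,2)->E->(0,3)
  grid max=3 at (1,1)
Step 2: ant0:(3,0)->N->(2,0) | ant1:(1,1)->N->(0,1) | ant2:(0,3)->W->(0,2)
  grid max=2 at (0,2)
Step 3: ant0:(2,0)->S->(3,0) | ant1:(0,1)->E->(0,2) | ant2:(0,2)->W->(0,1)
  grid max=3 at (0,2)
Step 4: ant0:(3,0)->N->(2,0) | ant1:(0,2)->W->(0,1) | ant2:(0,1)->E->(0,2)
  grid max=4 at (0,2)
Step 5: ant0:(2,0)->S->(3,0) | ant1:(0,1)->E->(0,2) | ant2:(0,2)->W->(0,1)
  grid max=5 at (0,2)
Step 6: ant0:(3,0)->N->(2,0) | ant1:(0,2)->W->(0,1) | ant2:(0,1)->E->(0,2)
  grid max=6 at (0,2)
Final grid:
  0 5 6 0
  0 0 0 0
  1 0 0 0
  1 0 0 0
Max pheromone 6 at (0,2)

Answer: (0,2)=6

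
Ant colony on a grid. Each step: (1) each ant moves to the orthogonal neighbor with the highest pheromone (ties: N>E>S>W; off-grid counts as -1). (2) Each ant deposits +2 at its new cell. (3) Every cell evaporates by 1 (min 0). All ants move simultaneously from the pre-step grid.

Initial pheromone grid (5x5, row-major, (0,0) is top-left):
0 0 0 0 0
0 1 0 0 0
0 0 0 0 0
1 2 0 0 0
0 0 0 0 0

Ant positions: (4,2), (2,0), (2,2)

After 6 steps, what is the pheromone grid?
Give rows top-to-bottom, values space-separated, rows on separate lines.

After step 1: ants at (3,2),(3,0),(1,2)
  0 0 0 0 0
  0 0 1 0 0
  0 0 0 0 0
  2 1 1 0 0
  0 0 0 0 0
After step 2: ants at (3,1),(3,1),(0,2)
  0 0 1 0 0
  0 0 0 0 0
  0 0 0 0 0
  1 4 0 0 0
  0 0 0 0 0
After step 3: ants at (3,0),(3,0),(0,3)
  0 0 0 1 0
  0 0 0 0 0
  0 0 0 0 0
  4 3 0 0 0
  0 0 0 0 0
After step 4: ants at (3,1),(3,1),(0,4)
  0 0 0 0 1
  0 0 0 0 0
  0 0 0 0 0
  3 6 0 0 0
  0 0 0 0 0
After step 5: ants at (3,0),(3,0),(1,4)
  0 0 0 0 0
  0 0 0 0 1
  0 0 0 0 0
  6 5 0 0 0
  0 0 0 0 0
After step 6: ants at (3,1),(3,1),(0,4)
  0 0 0 0 1
  0 0 0 0 0
  0 0 0 0 0
  5 8 0 0 0
  0 0 0 0 0

0 0 0 0 1
0 0 0 0 0
0 0 0 0 0
5 8 0 0 0
0 0 0 0 0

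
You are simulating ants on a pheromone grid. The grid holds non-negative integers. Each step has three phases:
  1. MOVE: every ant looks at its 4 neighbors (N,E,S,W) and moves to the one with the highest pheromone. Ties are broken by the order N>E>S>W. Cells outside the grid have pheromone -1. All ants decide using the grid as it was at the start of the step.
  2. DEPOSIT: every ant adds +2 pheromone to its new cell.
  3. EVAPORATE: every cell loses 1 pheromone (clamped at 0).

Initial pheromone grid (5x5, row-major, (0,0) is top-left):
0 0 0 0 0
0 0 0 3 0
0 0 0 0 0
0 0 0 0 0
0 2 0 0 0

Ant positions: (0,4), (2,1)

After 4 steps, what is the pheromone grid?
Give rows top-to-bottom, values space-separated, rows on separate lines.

After step 1: ants at (1,4),(1,1)
  0 0 0 0 0
  0 1 0 2 1
  0 0 0 0 0
  0 0 0 0 0
  0 1 0 0 0
After step 2: ants at (1,3),(0,1)
  0 1 0 0 0
  0 0 0 3 0
  0 0 0 0 0
  0 0 0 0 0
  0 0 0 0 0
After step 3: ants at (0,3),(0,2)
  0 0 1 1 0
  0 0 0 2 0
  0 0 0 0 0
  0 0 0 0 0
  0 0 0 0 0
After step 4: ants at (1,3),(0,3)
  0 0 0 2 0
  0 0 0 3 0
  0 0 0 0 0
  0 0 0 0 0
  0 0 0 0 0

0 0 0 2 0
0 0 0 3 0
0 0 0 0 0
0 0 0 0 0
0 0 0 0 0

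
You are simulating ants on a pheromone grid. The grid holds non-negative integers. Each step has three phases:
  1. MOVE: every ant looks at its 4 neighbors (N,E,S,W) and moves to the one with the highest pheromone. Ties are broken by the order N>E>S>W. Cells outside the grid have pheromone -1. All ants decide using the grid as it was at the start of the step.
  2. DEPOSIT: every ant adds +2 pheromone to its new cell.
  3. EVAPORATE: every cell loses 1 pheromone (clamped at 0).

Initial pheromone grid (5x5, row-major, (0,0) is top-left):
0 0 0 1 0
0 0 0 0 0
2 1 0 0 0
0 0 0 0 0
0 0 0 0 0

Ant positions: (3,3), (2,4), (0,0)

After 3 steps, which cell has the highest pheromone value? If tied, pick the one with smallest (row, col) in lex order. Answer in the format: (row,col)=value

Step 1: ant0:(3,3)->N->(2,3) | ant1:(2,4)->N->(1,4) | ant2:(0,0)->E->(0,1)
  grid max=1 at (0,1)
Step 2: ant0:(2,3)->N->(1,3) | ant1:(1,4)->N->(0,4) | ant2:(0,1)->E->(0,2)
  grid max=1 at (0,2)
Step 3: ant0:(1,3)->N->(0,3) | ant1:(0,4)->S->(1,4) | ant2:(0,2)->E->(0,3)
  grid max=3 at (0,3)
Final grid:
  0 0 0 3 0
  0 0 0 0 1
  0 0 0 0 0
  0 0 0 0 0
  0 0 0 0 0
Max pheromone 3 at (0,3)

Answer: (0,3)=3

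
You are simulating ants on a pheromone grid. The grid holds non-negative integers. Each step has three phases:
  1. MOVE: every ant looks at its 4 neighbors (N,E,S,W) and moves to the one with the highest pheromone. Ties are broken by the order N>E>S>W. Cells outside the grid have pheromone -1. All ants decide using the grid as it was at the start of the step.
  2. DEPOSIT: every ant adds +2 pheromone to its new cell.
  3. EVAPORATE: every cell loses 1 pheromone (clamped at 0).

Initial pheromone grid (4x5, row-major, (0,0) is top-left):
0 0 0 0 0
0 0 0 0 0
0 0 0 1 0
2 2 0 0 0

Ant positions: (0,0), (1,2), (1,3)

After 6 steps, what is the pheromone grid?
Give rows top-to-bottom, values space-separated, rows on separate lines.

After step 1: ants at (0,1),(0,2),(2,3)
  0 1 1 0 0
  0 0 0 0 0
  0 0 0 2 0
  1 1 0 0 0
After step 2: ants at (0,2),(0,1),(1,3)
  0 2 2 0 0
  0 0 0 1 0
  0 0 0 1 0
  0 0 0 0 0
After step 3: ants at (0,1),(0,2),(2,3)
  0 3 3 0 0
  0 0 0 0 0
  0 0 0 2 0
  0 0 0 0 0
After step 4: ants at (0,2),(0,1),(1,3)
  0 4 4 0 0
  0 0 0 1 0
  0 0 0 1 0
  0 0 0 0 0
After step 5: ants at (0,1),(0,2),(2,3)
  0 5 5 0 0
  0 0 0 0 0
  0 0 0 2 0
  0 0 0 0 0
After step 6: ants at (0,2),(0,1),(1,3)
  0 6 6 0 0
  0 0 0 1 0
  0 0 0 1 0
  0 0 0 0 0

0 6 6 0 0
0 0 0 1 0
0 0 0 1 0
0 0 0 0 0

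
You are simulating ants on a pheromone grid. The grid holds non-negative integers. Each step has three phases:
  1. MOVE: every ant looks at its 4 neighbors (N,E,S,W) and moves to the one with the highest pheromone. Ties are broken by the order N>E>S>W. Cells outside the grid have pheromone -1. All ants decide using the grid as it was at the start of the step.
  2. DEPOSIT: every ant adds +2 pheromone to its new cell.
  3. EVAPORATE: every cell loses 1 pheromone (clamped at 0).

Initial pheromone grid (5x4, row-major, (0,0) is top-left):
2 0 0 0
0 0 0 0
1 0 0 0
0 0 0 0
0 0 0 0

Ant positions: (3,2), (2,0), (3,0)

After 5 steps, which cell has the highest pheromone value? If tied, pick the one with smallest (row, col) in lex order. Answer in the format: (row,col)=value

Answer: (2,0)=6

Derivation:
Step 1: ant0:(3,2)->N->(2,2) | ant1:(2,0)->N->(1,0) | ant2:(3,0)->N->(2,0)
  grid max=2 at (2,0)
Step 2: ant0:(2,2)->N->(1,2) | ant1:(1,0)->S->(2,0) | ant2:(2,0)->N->(1,0)
  grid max=3 at (2,0)
Step 3: ant0:(1,2)->N->(0,2) | ant1:(2,0)->N->(1,0) | ant2:(1,0)->S->(2,0)
  grid max=4 at (2,0)
Step 4: ant0:(0,2)->E->(0,3) | ant1:(1,0)->S->(2,0) | ant2:(2,0)->N->(1,0)
  grid max=5 at (2,0)
Step 5: ant0:(0,3)->S->(1,3) | ant1:(2,0)->N->(1,0) | ant2:(1,0)->S->(2,0)
  grid max=6 at (2,0)
Final grid:
  0 0 0 0
  5 0 0 1
  6 0 0 0
  0 0 0 0
  0 0 0 0
Max pheromone 6 at (2,0)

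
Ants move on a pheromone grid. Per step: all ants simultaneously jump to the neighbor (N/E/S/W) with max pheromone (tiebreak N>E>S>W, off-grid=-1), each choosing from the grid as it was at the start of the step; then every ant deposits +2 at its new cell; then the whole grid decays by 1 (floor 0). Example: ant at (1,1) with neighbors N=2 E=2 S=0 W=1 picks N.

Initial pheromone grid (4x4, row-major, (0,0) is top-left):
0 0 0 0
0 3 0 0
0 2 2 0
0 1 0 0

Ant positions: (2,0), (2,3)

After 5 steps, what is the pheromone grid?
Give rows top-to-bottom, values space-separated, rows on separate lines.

After step 1: ants at (2,1),(2,2)
  0 0 0 0
  0 2 0 0
  0 3 3 0
  0 0 0 0
After step 2: ants at (2,2),(2,1)
  0 0 0 0
  0 1 0 0
  0 4 4 0
  0 0 0 0
After step 3: ants at (2,1),(2,2)
  0 0 0 0
  0 0 0 0
  0 5 5 0
  0 0 0 0
After step 4: ants at (2,2),(2,1)
  0 0 0 0
  0 0 0 0
  0 6 6 0
  0 0 0 0
After step 5: ants at (2,1),(2,2)
  0 0 0 0
  0 0 0 0
  0 7 7 0
  0 0 0 0

0 0 0 0
0 0 0 0
0 7 7 0
0 0 0 0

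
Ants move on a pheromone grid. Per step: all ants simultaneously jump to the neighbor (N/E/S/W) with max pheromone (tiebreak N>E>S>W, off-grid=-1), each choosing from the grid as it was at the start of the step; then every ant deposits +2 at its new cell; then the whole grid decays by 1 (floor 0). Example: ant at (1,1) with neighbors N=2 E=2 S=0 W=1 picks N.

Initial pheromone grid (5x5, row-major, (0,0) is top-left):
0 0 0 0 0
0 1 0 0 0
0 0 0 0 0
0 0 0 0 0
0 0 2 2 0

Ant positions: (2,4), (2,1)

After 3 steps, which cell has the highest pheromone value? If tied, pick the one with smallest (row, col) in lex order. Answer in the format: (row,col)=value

Answer: (1,1)=2

Derivation:
Step 1: ant0:(2,4)->N->(1,4) | ant1:(2,1)->N->(1,1)
  grid max=2 at (1,1)
Step 2: ant0:(1,4)->N->(0,4) | ant1:(1,1)->N->(0,1)
  grid max=1 at (0,1)
Step 3: ant0:(0,4)->S->(1,4) | ant1:(0,1)->S->(1,1)
  grid max=2 at (1,1)
Final grid:
  0 0 0 0 0
  0 2 0 0 1
  0 0 0 0 0
  0 0 0 0 0
  0 0 0 0 0
Max pheromone 2 at (1,1)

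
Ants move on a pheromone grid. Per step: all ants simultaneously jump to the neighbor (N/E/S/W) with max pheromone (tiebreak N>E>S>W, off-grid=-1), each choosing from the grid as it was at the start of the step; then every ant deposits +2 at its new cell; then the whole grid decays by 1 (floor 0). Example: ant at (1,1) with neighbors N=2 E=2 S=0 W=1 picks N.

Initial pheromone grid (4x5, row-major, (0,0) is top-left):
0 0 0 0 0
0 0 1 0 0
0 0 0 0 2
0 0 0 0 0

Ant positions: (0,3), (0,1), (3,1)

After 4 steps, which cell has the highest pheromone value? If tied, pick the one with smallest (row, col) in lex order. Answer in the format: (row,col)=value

Answer: (1,4)=3

Derivation:
Step 1: ant0:(0,3)->E->(0,4) | ant1:(0,1)->E->(0,2) | ant2:(3,1)->N->(2,1)
  grid max=1 at (0,2)
Step 2: ant0:(0,4)->S->(1,4) | ant1:(0,2)->E->(0,3) | ant2:(2,1)->N->(1,1)
  grid max=1 at (0,3)
Step 3: ant0:(1,4)->N->(0,4) | ant1:(0,3)->E->(0,4) | ant2:(1,1)->N->(0,1)
  grid max=3 at (0,4)
Step 4: ant0:(0,4)->S->(1,4) | ant1:(0,4)->S->(1,4) | ant2:(0,1)->E->(0,2)
  grid max=3 at (1,4)
Final grid:
  0 0 1 0 2
  0 0 0 0 3
  0 0 0 0 0
  0 0 0 0 0
Max pheromone 3 at (1,4)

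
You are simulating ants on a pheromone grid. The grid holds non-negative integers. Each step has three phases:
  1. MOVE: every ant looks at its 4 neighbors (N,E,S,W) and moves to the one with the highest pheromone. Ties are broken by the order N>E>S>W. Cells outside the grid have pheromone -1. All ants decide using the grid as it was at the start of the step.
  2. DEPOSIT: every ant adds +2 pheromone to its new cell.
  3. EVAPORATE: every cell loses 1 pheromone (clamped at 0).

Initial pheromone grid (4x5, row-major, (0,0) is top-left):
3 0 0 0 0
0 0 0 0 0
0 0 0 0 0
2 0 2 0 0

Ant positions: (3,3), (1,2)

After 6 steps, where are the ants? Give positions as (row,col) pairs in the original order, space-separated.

Step 1: ant0:(3,3)->W->(3,2) | ant1:(1,2)->N->(0,2)
  grid max=3 at (3,2)
Step 2: ant0:(3,2)->N->(2,2) | ant1:(0,2)->E->(0,3)
  grid max=2 at (3,2)
Step 3: ant0:(2,2)->S->(3,2) | ant1:(0,3)->E->(0,4)
  grid max=3 at (3,2)
Step 4: ant0:(3,2)->N->(2,2) | ant1:(0,4)->S->(1,4)
  grid max=2 at (3,2)
Step 5: ant0:(2,2)->S->(3,2) | ant1:(1,4)->N->(0,4)
  grid max=3 at (3,2)
Step 6: ant0:(3,2)->N->(2,2) | ant1:(0,4)->S->(1,4)
  grid max=2 at (3,2)

(2,2) (1,4)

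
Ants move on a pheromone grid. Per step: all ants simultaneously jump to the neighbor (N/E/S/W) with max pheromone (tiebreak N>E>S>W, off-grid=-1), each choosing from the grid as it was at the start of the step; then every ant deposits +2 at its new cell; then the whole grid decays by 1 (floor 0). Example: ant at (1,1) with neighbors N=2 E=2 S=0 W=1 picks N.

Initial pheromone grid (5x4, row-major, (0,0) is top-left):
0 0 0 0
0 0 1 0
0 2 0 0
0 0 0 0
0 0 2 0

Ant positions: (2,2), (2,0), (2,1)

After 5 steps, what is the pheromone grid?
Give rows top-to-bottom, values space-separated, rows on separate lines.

After step 1: ants at (2,1),(2,1),(1,1)
  0 0 0 0
  0 1 0 0
  0 5 0 0
  0 0 0 0
  0 0 1 0
After step 2: ants at (1,1),(1,1),(2,1)
  0 0 0 0
  0 4 0 0
  0 6 0 0
  0 0 0 0
  0 0 0 0
After step 3: ants at (2,1),(2,1),(1,1)
  0 0 0 0
  0 5 0 0
  0 9 0 0
  0 0 0 0
  0 0 0 0
After step 4: ants at (1,1),(1,1),(2,1)
  0 0 0 0
  0 8 0 0
  0 10 0 0
  0 0 0 0
  0 0 0 0
After step 5: ants at (2,1),(2,1),(1,1)
  0 0 0 0
  0 9 0 0
  0 13 0 0
  0 0 0 0
  0 0 0 0

0 0 0 0
0 9 0 0
0 13 0 0
0 0 0 0
0 0 0 0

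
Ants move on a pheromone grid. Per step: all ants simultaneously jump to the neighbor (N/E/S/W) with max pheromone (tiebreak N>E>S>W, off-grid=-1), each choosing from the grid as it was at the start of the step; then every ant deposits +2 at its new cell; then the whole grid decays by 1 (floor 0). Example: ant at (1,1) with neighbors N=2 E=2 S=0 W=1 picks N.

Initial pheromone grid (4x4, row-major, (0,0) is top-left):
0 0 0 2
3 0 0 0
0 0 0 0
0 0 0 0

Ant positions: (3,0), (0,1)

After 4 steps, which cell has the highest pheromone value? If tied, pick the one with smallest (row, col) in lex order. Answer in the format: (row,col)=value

Answer: (1,0)=3

Derivation:
Step 1: ant0:(3,0)->N->(2,0) | ant1:(0,1)->E->(0,2)
  grid max=2 at (1,0)
Step 2: ant0:(2,0)->N->(1,0) | ant1:(0,2)->E->(0,3)
  grid max=3 at (1,0)
Step 3: ant0:(1,0)->N->(0,0) | ant1:(0,3)->S->(1,3)
  grid max=2 at (1,0)
Step 4: ant0:(0,0)->S->(1,0) | ant1:(1,3)->N->(0,3)
  grid max=3 at (1,0)
Final grid:
  0 0 0 2
  3 0 0 0
  0 0 0 0
  0 0 0 0
Max pheromone 3 at (1,0)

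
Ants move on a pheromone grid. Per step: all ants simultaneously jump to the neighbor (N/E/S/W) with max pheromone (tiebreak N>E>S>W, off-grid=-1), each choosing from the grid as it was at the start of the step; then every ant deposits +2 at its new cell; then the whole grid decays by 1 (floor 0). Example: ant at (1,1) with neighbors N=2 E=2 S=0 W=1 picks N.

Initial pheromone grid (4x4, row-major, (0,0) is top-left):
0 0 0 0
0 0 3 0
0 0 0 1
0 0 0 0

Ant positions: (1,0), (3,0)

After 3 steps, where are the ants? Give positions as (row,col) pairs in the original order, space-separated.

Step 1: ant0:(1,0)->N->(0,0) | ant1:(3,0)->N->(2,0)
  grid max=2 at (1,2)
Step 2: ant0:(0,0)->E->(0,1) | ant1:(2,0)->N->(1,0)
  grid max=1 at (0,1)
Step 3: ant0:(0,1)->E->(0,2) | ant1:(1,0)->N->(0,0)
  grid max=1 at (0,0)

(0,2) (0,0)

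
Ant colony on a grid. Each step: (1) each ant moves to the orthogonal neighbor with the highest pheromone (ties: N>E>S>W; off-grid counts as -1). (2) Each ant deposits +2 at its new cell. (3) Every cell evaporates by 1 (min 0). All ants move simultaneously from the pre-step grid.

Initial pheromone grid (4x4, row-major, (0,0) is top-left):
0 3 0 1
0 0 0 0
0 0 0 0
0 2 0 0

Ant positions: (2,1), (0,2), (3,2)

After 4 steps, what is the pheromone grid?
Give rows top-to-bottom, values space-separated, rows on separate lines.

After step 1: ants at (3,1),(0,1),(3,1)
  0 4 0 0
  0 0 0 0
  0 0 0 0
  0 5 0 0
After step 2: ants at (2,1),(0,2),(2,1)
  0 3 1 0
  0 0 0 0
  0 3 0 0
  0 4 0 0
After step 3: ants at (3,1),(0,1),(3,1)
  0 4 0 0
  0 0 0 0
  0 2 0 0
  0 7 0 0
After step 4: ants at (2,1),(0,2),(2,1)
  0 3 1 0
  0 0 0 0
  0 5 0 0
  0 6 0 0

0 3 1 0
0 0 0 0
0 5 0 0
0 6 0 0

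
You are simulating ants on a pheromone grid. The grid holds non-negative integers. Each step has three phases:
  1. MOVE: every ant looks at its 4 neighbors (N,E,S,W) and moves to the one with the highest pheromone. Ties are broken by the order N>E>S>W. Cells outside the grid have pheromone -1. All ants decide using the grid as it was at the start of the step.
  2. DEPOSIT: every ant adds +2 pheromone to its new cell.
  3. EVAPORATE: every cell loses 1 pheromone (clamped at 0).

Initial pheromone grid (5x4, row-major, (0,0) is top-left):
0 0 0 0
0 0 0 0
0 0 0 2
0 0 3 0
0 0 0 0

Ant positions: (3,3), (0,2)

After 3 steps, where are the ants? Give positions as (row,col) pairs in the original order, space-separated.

Step 1: ant0:(3,3)->W->(3,2) | ant1:(0,2)->E->(0,3)
  grid max=4 at (3,2)
Step 2: ant0:(3,2)->N->(2,2) | ant1:(0,3)->S->(1,3)
  grid max=3 at (3,2)
Step 3: ant0:(2,2)->S->(3,2) | ant1:(1,3)->N->(0,3)
  grid max=4 at (3,2)

(3,2) (0,3)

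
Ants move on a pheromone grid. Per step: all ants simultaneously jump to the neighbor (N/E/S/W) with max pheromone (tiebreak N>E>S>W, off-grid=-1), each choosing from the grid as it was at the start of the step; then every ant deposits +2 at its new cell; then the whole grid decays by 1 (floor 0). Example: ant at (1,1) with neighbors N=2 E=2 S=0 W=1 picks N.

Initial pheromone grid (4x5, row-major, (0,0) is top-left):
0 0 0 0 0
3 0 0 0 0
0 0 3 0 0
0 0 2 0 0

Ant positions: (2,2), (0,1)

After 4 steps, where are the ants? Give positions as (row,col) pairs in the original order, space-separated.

Step 1: ant0:(2,2)->S->(3,2) | ant1:(0,1)->E->(0,2)
  grid max=3 at (3,2)
Step 2: ant0:(3,2)->N->(2,2) | ant1:(0,2)->E->(0,3)
  grid max=3 at (2,2)
Step 3: ant0:(2,2)->S->(3,2) | ant1:(0,3)->E->(0,4)
  grid max=3 at (3,2)
Step 4: ant0:(3,2)->N->(2,2) | ant1:(0,4)->S->(1,4)
  grid max=3 at (2,2)

(2,2) (1,4)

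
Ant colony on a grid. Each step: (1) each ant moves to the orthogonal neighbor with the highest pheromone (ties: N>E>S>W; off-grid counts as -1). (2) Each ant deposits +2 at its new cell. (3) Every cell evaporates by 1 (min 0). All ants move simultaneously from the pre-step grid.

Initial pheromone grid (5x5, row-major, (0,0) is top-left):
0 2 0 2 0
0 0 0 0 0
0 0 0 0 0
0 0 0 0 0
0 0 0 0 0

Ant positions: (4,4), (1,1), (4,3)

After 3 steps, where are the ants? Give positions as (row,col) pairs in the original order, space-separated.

Step 1: ant0:(4,4)->N->(3,4) | ant1:(1,1)->N->(0,1) | ant2:(4,3)->N->(3,3)
  grid max=3 at (0,1)
Step 2: ant0:(3,4)->W->(3,3) | ant1:(0,1)->E->(0,2) | ant2:(3,3)->E->(3,4)
  grid max=2 at (0,1)
Step 3: ant0:(3,3)->E->(3,4) | ant1:(0,2)->W->(0,1) | ant2:(3,4)->W->(3,3)
  grid max=3 at (0,1)

(3,4) (0,1) (3,3)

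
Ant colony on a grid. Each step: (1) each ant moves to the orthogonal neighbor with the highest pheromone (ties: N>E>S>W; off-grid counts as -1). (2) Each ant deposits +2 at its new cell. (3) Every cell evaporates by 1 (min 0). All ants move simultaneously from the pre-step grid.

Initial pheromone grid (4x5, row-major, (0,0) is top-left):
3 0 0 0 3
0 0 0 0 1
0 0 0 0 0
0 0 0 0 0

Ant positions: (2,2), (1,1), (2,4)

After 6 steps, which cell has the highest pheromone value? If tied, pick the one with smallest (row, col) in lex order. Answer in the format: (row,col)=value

Answer: (0,4)=7

Derivation:
Step 1: ant0:(2,2)->N->(1,2) | ant1:(1,1)->N->(0,1) | ant2:(2,4)->N->(1,4)
  grid max=2 at (0,0)
Step 2: ant0:(1,2)->N->(0,2) | ant1:(0,1)->W->(0,0) | ant2:(1,4)->N->(0,4)
  grid max=3 at (0,0)
Step 3: ant0:(0,2)->E->(0,3) | ant1:(0,0)->E->(0,1) | ant2:(0,4)->S->(1,4)
  grid max=2 at (0,0)
Step 4: ant0:(0,3)->E->(0,4) | ant1:(0,1)->W->(0,0) | ant2:(1,4)->N->(0,4)
  grid max=5 at (0,4)
Step 5: ant0:(0,4)->S->(1,4) | ant1:(0,0)->E->(0,1) | ant2:(0,4)->S->(1,4)
  grid max=4 at (0,4)
Step 6: ant0:(1,4)->N->(0,4) | ant1:(0,1)->W->(0,0) | ant2:(1,4)->N->(0,4)
  grid max=7 at (0,4)
Final grid:
  3 0 0 0 7
  0 0 0 0 3
  0 0 0 0 0
  0 0 0 0 0
Max pheromone 7 at (0,4)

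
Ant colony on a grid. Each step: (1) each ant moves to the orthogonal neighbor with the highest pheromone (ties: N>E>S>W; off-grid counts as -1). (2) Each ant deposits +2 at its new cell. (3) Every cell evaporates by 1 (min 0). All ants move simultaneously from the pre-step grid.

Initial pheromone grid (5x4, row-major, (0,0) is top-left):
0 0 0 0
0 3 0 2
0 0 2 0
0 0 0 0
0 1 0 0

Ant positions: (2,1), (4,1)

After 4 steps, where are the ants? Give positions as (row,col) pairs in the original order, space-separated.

Step 1: ant0:(2,1)->N->(1,1) | ant1:(4,1)->N->(3,1)
  grid max=4 at (1,1)
Step 2: ant0:(1,1)->N->(0,1) | ant1:(3,1)->N->(2,1)
  grid max=3 at (1,1)
Step 3: ant0:(0,1)->S->(1,1) | ant1:(2,1)->N->(1,1)
  grid max=6 at (1,1)
Step 4: ant0:(1,1)->N->(0,1) | ant1:(1,1)->N->(0,1)
  grid max=5 at (1,1)

(0,1) (0,1)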